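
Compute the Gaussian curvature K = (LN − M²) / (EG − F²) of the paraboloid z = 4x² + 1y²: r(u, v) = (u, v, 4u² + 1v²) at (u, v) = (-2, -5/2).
K = 4/19881

Coefficients of the first fundamental form: E = 64*u^2 + 1, F = 16*u*v, G = 4*v^2 + 1.
Coefficients of the second fundamental form: L = 8/sqrt(64*u^2 + 4*v^2 + 1), M = 0, N = 2/sqrt(64*u^2 + 4*v^2 + 1).
Assemble K = (LN − M²)/(EG − F²) = 16/(4096*u^4 + 512*u^2*v^2 + 128*u^2 + 16*v^4 + 8*v^2 + 1). At (u, v) = (-2, -5/2): K = 4/19881.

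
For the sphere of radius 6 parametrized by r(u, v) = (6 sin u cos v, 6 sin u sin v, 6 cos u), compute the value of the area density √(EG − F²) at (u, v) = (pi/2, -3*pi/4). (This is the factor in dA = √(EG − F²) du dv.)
√(EG − F²)|_{(pi/2, -3*pi/4)} = 36

E = 36, F = 0, G = 36*sin(u)^2, so EG − F² = 1296*sin(u)^2. Taking the positive square root: √(EG − F²) = 36*Abs(sin(u)). At (u, v) = (pi/2, -3*pi/4): 36.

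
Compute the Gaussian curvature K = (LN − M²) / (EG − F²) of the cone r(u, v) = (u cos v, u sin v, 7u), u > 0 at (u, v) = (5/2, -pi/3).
K = 0

Coefficients of the first fundamental form: E = 50, F = 0, G = u^2.
Coefficients of the second fundamental form: L = 0, M = 0, N = 7*sqrt(2)*u^2/(10*Abs(u)).
Assemble K = (LN − M²)/(EG − F²) = 0. At (u, v) = (5/2, -pi/3): K = 0.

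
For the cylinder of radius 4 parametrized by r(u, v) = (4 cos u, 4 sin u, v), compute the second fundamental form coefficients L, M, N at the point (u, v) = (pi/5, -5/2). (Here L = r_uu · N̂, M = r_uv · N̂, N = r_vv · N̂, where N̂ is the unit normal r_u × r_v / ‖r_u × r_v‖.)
L = -4;  M = 0;  N = 0

Compute the unit normal N̂(u, v) = (cos(u), sin(u), 0), and the second partials r_uu, r_uv, r_vv. Take dot products:
  L(u, v) = r_uu · N̂ = -4,
  M(u, v) = r_uv · N̂ = 0,
  N(u, v) = r_vv · N̂ = 0.
Evaluating at (u, v) = (pi/5, -5/2):
  L = -4, M = 0, N = 0.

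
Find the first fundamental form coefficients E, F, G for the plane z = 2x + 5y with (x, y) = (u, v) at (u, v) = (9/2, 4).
E = 5;  F = 10;  G = 26

Partials: r_u = (1, 0, 2), r_v = (0, 1, 5). As functions of (u, v):
  E = r_u · r_u = 5,
  F = r_u · r_v = 10,
  G = r_v · r_v = 26.
Evaluating at (u, v) = (9/2, 4): E = 5, F = 10, G = 26.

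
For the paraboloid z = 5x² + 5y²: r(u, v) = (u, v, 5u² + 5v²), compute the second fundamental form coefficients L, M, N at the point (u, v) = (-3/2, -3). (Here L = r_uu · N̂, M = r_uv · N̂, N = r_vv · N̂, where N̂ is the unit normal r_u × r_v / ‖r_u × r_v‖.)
L = 5*sqrt(1126)/563;  M = 0;  N = 5*sqrt(1126)/563

Compute the unit normal N̂(u, v) = (-10*u/sqrt(100*u^2 + 100*v^2 + 1), -10*v/sqrt(100*u^2 + 100*v^2 + 1), 1/sqrt(100*u^2 + 100*v^2 + 1)), and the second partials r_uu, r_uv, r_vv. Take dot products:
  L(u, v) = r_uu · N̂ = 10/sqrt(100*u^2 + 100*v^2 + 1),
  M(u, v) = r_uv · N̂ = 0,
  N(u, v) = r_vv · N̂ = 10/sqrt(100*u^2 + 100*v^2 + 1).
Evaluating at (u, v) = (-3/2, -3):
  L = 5*sqrt(1126)/563, M = 0, N = 5*sqrt(1126)/563.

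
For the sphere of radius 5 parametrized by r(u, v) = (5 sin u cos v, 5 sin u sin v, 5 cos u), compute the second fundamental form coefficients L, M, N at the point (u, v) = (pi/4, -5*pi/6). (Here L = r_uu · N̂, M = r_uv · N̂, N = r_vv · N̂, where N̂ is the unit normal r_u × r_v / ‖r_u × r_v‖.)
L = -5;  M = 0;  N = -5/2

Compute the unit normal N̂(u, v) = (sin(u)^2*cos(v)/Abs(sin(u)), sin(u)^2*sin(v)/Abs(sin(u)), sin(2*u)/(2*Abs(sin(u)))), and the second partials r_uu, r_uv, r_vv. Take dot products:
  L(u, v) = r_uu · N̂ = -5*sin(u)/Abs(sin(u)),
  M(u, v) = r_uv · N̂ = 0,
  N(u, v) = r_vv · N̂ = -5*sin(u)^3/Abs(sin(u)).
Evaluating at (u, v) = (pi/4, -5*pi/6):
  L = -5, M = 0, N = -5/2.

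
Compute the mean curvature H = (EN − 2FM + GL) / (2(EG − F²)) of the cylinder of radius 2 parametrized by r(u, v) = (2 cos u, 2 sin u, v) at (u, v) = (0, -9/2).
H = -1/4

With E = 4, F = 0, G = 1, L = -2, M = 0, N = 0, assemble
  H = (EN − 2FM + GL) / (2(EG − F²)) = -1/4.
At (u, v) = (0, -9/2): H = -1/4.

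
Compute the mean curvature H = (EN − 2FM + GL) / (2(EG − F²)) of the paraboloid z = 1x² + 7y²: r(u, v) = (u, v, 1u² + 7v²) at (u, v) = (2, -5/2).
H = 1345*sqrt(138)/514188

With E = 4*u^2 + 1, F = 28*u*v, G = 196*v^2 + 1, L = 2/sqrt(4*u^2 + 196*v^2 + 1), M = 0, N = 14/sqrt(4*u^2 + 196*v^2 + 1), assemble
  H = (EN − 2FM + GL) / (2(EG − F²)) = 4*(7*u^2 + 49*v^2 + 2)/(4*u^2 + 196*v^2 + 1)^(3/2).
At (u, v) = (2, -5/2): H = 1345*sqrt(138)/514188.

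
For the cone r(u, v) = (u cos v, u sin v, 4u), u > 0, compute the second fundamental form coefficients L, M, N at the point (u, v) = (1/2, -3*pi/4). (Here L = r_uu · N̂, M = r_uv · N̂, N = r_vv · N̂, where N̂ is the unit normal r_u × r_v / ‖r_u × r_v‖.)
L = 0;  M = 0;  N = 2*sqrt(17)/17

Compute the unit normal N̂(u, v) = (-4*sqrt(17)*u*cos(v)/(17*Abs(u)), -4*sqrt(17)*u*sin(v)/(17*Abs(u)), sqrt(17)*u/(17*Abs(u))), and the second partials r_uu, r_uv, r_vv. Take dot products:
  L(u, v) = r_uu · N̂ = 0,
  M(u, v) = r_uv · N̂ = 0,
  N(u, v) = r_vv · N̂ = 4*sqrt(17)*u^2/(17*Abs(u)).
Evaluating at (u, v) = (1/2, -3*pi/4):
  L = 0, M = 0, N = 2*sqrt(17)/17.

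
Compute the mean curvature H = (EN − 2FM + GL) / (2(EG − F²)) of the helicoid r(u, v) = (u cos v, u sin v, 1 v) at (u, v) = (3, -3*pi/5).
H = 0

With E = 1, F = 0, G = u^2 + 1, L = 0, M = -1/sqrt(u^2 + 1), N = 0, assemble
  H = (EN − 2FM + GL) / (2(EG − F²)) = 0.
At (u, v) = (3, -3*pi/5): H = 0.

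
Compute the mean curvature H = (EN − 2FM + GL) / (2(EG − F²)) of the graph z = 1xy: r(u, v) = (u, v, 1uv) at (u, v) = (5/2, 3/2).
H = -15*sqrt(38)/722

With E = v^2 + 1, F = u*v, G = u^2 + 1, L = 0, M = 1/sqrt(u^2 + v^2 + 1), N = 0, assemble
  H = (EN − 2FM + GL) / (2(EG − F²)) = -u*v/(u^2 + v^2 + 1)^(3/2).
At (u, v) = (5/2, 3/2): H = -15*sqrt(38)/722.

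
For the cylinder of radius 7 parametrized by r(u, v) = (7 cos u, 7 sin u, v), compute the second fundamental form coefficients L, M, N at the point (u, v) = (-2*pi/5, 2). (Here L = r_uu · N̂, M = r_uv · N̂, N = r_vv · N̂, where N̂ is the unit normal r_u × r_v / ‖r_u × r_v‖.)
L = -7;  M = 0;  N = 0

Compute the unit normal N̂(u, v) = (cos(u), sin(u), 0), and the second partials r_uu, r_uv, r_vv. Take dot products:
  L(u, v) = r_uu · N̂ = -7,
  M(u, v) = r_uv · N̂ = 0,
  N(u, v) = r_vv · N̂ = 0.
Evaluating at (u, v) = (-2*pi/5, 2):
  L = -7, M = 0, N = 0.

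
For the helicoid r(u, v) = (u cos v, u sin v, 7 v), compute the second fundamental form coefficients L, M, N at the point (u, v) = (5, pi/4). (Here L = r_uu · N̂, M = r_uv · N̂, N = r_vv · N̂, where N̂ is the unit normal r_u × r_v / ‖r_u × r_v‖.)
L = 0;  M = -7*sqrt(74)/74;  N = 0

Compute the unit normal N̂(u, v) = (7*sin(v)/sqrt(u^2 + 49), -7*cos(v)/sqrt(u^2 + 49), u/sqrt(u^2 + 49)), and the second partials r_uu, r_uv, r_vv. Take dot products:
  L(u, v) = r_uu · N̂ = 0,
  M(u, v) = r_uv · N̂ = -7/sqrt(u^2 + 49),
  N(u, v) = r_vv · N̂ = 0.
Evaluating at (u, v) = (5, pi/4):
  L = 0, M = -7*sqrt(74)/74, N = 0.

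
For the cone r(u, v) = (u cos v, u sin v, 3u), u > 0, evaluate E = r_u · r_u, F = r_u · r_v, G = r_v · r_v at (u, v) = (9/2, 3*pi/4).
E = 10;  F = 0;  G = 81/4

Partials: r_u = (cos(v), sin(v), 3), r_v = (-u*sin(v), u*cos(v), 0). As functions of (u, v):
  E = r_u · r_u = 10,
  F = r_u · r_v = 0,
  G = r_v · r_v = u^2.
Evaluating at (u, v) = (9/2, 3*pi/4): E = 10, F = 0, G = 81/4.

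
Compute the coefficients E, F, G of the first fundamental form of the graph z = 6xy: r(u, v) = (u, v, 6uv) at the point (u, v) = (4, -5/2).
E = 226;  F = -360;  G = 577

Partials: r_u = (1, 0, 6*v), r_v = (0, 1, 6*u). As functions of (u, v):
  E = r_u · r_u = 36*v^2 + 1,
  F = r_u · r_v = 36*u*v,
  G = r_v · r_v = 36*u^2 + 1.
Evaluating at (u, v) = (4, -5/2): E = 226, F = -360, G = 577.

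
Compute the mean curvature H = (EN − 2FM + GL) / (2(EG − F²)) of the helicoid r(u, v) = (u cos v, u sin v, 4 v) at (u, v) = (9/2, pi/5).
H = 0

With E = 1, F = 0, G = u^2 + 16, L = 0, M = -4/sqrt(u^2 + 16), N = 0, assemble
  H = (EN − 2FM + GL) / (2(EG − F²)) = 0.
At (u, v) = (9/2, pi/5): H = 0.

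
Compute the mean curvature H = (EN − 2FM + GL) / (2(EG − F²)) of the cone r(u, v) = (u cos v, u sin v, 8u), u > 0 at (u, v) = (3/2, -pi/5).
H = 8*sqrt(65)/195

With E = 65, F = 0, G = u^2, L = 0, M = 0, N = 8*sqrt(65)*u^2/(65*Abs(u)), assemble
  H = (EN − 2FM + GL) / (2(EG − F²)) = 4*sqrt(65)/(65*Abs(u)).
At (u, v) = (3/2, -pi/5): H = 8*sqrt(65)/195.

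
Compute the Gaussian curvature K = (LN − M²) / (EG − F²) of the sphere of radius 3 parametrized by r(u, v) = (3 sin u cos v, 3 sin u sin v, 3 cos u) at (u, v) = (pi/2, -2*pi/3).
K = 1/9

Coefficients of the first fundamental form: E = 9, F = 0, G = 9*sin(u)^2.
Coefficients of the second fundamental form: L = -3*sin(u)/Abs(sin(u)), M = 0, N = -3*sin(u)^3/Abs(sin(u)).
Assemble K = (LN − M²)/(EG − F²) = 1/9. At (u, v) = (pi/2, -2*pi/3): K = 1/9.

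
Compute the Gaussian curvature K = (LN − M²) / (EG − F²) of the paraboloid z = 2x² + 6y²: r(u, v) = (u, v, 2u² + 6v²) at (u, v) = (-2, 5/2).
K = 48/931225

Coefficients of the first fundamental form: E = 16*u^2 + 1, F = 48*u*v, G = 144*v^2 + 1.
Coefficients of the second fundamental form: L = 4/sqrt(16*u^2 + 144*v^2 + 1), M = 0, N = 12/sqrt(16*u^2 + 144*v^2 + 1).
Assemble K = (LN − M²)/(EG − F²) = 48/(256*u^4 + 4608*u^2*v^2 + 32*u^2 + 20736*v^4 + 288*v^2 + 1). At (u, v) = (-2, 5/2): K = 48/931225.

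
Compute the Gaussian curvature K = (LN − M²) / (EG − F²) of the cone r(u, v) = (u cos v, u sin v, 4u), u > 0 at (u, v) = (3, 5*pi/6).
K = 0

Coefficients of the first fundamental form: E = 17, F = 0, G = u^2.
Coefficients of the second fundamental form: L = 0, M = 0, N = 4*sqrt(17)*u^2/(17*Abs(u)).
Assemble K = (LN − M²)/(EG − F²) = 0. At (u, v) = (3, 5*pi/6): K = 0.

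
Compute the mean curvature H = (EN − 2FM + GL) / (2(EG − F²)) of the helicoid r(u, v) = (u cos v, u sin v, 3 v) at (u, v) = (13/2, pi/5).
H = 0

With E = 1, F = 0, G = u^2 + 9, L = 0, M = -3/sqrt(u^2 + 9), N = 0, assemble
  H = (EN − 2FM + GL) / (2(EG − F²)) = 0.
At (u, v) = (13/2, pi/5): H = 0.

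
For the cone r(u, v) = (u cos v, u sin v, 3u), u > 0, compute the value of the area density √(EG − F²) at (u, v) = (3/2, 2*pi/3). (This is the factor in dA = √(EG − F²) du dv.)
√(EG − F²)|_{(3/2, 2*pi/3)} = 3*sqrt(10)/2

E = 10, F = 0, G = u^2, so EG − F² = 10*u^2. Taking the positive square root: √(EG − F²) = sqrt(10)*Abs(u). At (u, v) = (3/2, 2*pi/3): 3*sqrt(10)/2.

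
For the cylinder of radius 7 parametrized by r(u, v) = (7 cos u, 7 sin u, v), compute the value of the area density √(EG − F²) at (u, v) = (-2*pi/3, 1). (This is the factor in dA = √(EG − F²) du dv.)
√(EG − F²)|_{(-2*pi/3, 1)} = 7

E = 49, F = 0, G = 1, so EG − F² = 49. Taking the positive square root: √(EG − F²) = 7. At (u, v) = (-2*pi/3, 1): 7.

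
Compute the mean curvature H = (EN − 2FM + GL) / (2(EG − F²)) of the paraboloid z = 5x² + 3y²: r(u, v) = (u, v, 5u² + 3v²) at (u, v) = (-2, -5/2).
H = 2333*sqrt(626)/391876

With E = 100*u^2 + 1, F = 60*u*v, G = 36*v^2 + 1, L = 10/sqrt(100*u^2 + 36*v^2 + 1), M = 0, N = 6/sqrt(100*u^2 + 36*v^2 + 1), assemble
  H = (EN − 2FM + GL) / (2(EG − F²)) = 4*(75*u^2 + 45*v^2 + 2)/(100*u^2 + 36*v^2 + 1)^(3/2).
At (u, v) = (-2, -5/2): H = 2333*sqrt(626)/391876.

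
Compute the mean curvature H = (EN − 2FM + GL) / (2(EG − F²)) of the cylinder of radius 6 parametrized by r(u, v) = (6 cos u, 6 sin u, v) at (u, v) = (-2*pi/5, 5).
H = -1/12

With E = 36, F = 0, G = 1, L = -6, M = 0, N = 0, assemble
  H = (EN − 2FM + GL) / (2(EG − F²)) = -1/12.
At (u, v) = (-2*pi/5, 5): H = -1/12.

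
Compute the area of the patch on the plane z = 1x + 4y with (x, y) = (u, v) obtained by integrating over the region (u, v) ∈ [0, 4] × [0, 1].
Area = 12*sqrt(2)

Area = ∫∫ √(EG − F²) du dv with √(EG − F²) = 3*sqrt(2). Integrating over [0, 4] × [0, 1] gives 12*sqrt(2).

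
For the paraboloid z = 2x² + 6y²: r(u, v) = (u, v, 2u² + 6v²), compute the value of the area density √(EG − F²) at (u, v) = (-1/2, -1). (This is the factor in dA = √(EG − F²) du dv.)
√(EG − F²)|_{(-1/2, -1)} = sqrt(149)

E = 16*u^2 + 1, F = 48*u*v, G = 144*v^2 + 1, so EG − F² = 16*u^2 + 144*v^2 + 1. Taking the positive square root: √(EG − F²) = sqrt(16*u^2 + 144*v^2 + 1). At (u, v) = (-1/2, -1): sqrt(149).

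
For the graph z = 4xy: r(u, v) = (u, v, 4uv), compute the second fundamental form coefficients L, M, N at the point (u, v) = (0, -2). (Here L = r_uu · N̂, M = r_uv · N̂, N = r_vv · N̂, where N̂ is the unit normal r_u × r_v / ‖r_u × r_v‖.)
L = 0;  M = 4*sqrt(65)/65;  N = 0

Compute the unit normal N̂(u, v) = (-4*v/sqrt(16*u^2 + 16*v^2 + 1), -4*u/sqrt(16*u^2 + 16*v^2 + 1), 1/sqrt(16*u^2 + 16*v^2 + 1)), and the second partials r_uu, r_uv, r_vv. Take dot products:
  L(u, v) = r_uu · N̂ = 0,
  M(u, v) = r_uv · N̂ = 4/sqrt(16*u^2 + 16*v^2 + 1),
  N(u, v) = r_vv · N̂ = 0.
Evaluating at (u, v) = (0, -2):
  L = 0, M = 4*sqrt(65)/65, N = 0.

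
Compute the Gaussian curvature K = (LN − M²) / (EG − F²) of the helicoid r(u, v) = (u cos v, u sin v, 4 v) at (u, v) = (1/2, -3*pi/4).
K = -256/4225

Coefficients of the first fundamental form: E = 1, F = 0, G = u^2 + 16.
Coefficients of the second fundamental form: L = 0, M = -4/sqrt(u^2 + 16), N = 0.
Assemble K = (LN − M²)/(EG − F²) = -16/(u^2 + 16)^2. At (u, v) = (1/2, -3*pi/4): K = -256/4225.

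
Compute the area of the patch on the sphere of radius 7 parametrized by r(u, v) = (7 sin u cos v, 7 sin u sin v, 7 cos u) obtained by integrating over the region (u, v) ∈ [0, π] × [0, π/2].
Area = 49*pi

Area = ∫∫ √(EG − F²) du dv with √(EG − F²) = 49*Abs(sin(u)). Integrating over [0, π] × [0, π/2] gives 49*pi.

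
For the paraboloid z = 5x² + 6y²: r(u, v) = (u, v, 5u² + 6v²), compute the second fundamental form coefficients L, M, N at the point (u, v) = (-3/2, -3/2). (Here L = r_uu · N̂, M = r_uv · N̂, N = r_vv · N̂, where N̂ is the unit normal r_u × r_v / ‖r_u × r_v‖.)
L = sqrt(22)/11;  M = 0;  N = 6*sqrt(22)/55

Compute the unit normal N̂(u, v) = (-10*u/sqrt(100*u^2 + 144*v^2 + 1), -12*v/sqrt(100*u^2 + 144*v^2 + 1), 1/sqrt(100*u^2 + 144*v^2 + 1)), and the second partials r_uu, r_uv, r_vv. Take dot products:
  L(u, v) = r_uu · N̂ = 10/sqrt(100*u^2 + 144*v^2 + 1),
  M(u, v) = r_uv · N̂ = 0,
  N(u, v) = r_vv · N̂ = 12/sqrt(100*u^2 + 144*v^2 + 1).
Evaluating at (u, v) = (-3/2, -3/2):
  L = sqrt(22)/11, M = 0, N = 6*sqrt(22)/55.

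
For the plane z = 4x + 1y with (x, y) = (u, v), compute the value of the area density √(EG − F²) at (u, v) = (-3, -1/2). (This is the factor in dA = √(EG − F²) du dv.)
√(EG − F²)|_{(-3, -1/2)} = 3*sqrt(2)

E = 17, F = 4, G = 2, so EG − F² = 18. Taking the positive square root: √(EG − F²) = 3*sqrt(2). At (u, v) = (-3, -1/2): 3*sqrt(2).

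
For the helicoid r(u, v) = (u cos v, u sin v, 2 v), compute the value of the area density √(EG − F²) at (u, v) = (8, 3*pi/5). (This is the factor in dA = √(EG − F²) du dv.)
√(EG − F²)|_{(8, 3*pi/5)} = 2*sqrt(17)

E = 1, F = 0, G = u^2 + 4, so EG − F² = u^2 + 4. Taking the positive square root: √(EG − F²) = sqrt(u^2 + 4). At (u, v) = (8, 3*pi/5): 2*sqrt(17).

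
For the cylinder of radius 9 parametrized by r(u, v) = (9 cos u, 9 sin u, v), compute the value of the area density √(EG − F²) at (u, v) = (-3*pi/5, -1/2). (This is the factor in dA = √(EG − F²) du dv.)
√(EG − F²)|_{(-3*pi/5, -1/2)} = 9

E = 81, F = 0, G = 1, so EG − F² = 81. Taking the positive square root: √(EG − F²) = 9. At (u, v) = (-3*pi/5, -1/2): 9.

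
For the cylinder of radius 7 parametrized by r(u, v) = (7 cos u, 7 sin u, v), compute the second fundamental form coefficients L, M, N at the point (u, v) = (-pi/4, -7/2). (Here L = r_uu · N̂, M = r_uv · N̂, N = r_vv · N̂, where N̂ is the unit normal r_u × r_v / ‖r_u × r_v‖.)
L = -7;  M = 0;  N = 0

Compute the unit normal N̂(u, v) = (cos(u), sin(u), 0), and the second partials r_uu, r_uv, r_vv. Take dot products:
  L(u, v) = r_uu · N̂ = -7,
  M(u, v) = r_uv · N̂ = 0,
  N(u, v) = r_vv · N̂ = 0.
Evaluating at (u, v) = (-pi/4, -7/2):
  L = -7, M = 0, N = 0.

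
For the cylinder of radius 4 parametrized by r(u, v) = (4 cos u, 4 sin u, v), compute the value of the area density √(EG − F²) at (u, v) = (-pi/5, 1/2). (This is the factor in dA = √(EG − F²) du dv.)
√(EG − F²)|_{(-pi/5, 1/2)} = 4

E = 16, F = 0, G = 1, so EG − F² = 16. Taking the positive square root: √(EG − F²) = 4. At (u, v) = (-pi/5, 1/2): 4.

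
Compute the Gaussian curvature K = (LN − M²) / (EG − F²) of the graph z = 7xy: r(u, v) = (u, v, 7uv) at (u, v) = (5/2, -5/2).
K = -196/1505529

Coefficients of the first fundamental form: E = 49*v^2 + 1, F = 49*u*v, G = 49*u^2 + 1.
Coefficients of the second fundamental form: L = 0, M = 7/sqrt(49*u^2 + 49*v^2 + 1), N = 0.
Assemble K = (LN − M²)/(EG − F²) = -49/(2401*u^4 + 4802*u^2*v^2 + 98*u^2 + 2401*v^4 + 98*v^2 + 1). At (u, v) = (5/2, -5/2): K = -196/1505529.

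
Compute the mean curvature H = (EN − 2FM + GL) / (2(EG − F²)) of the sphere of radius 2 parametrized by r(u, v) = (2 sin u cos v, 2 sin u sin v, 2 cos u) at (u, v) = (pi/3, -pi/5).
H = -1/2

With E = 4, F = 0, G = 4*sin(u)^2, L = -2*sin(u)/Abs(sin(u)), M = 0, N = -2*sin(u)^3/Abs(sin(u)), assemble
  H = (EN − 2FM + GL) / (2(EG − F²)) = -sin(u)/(2*Abs(sin(u))).
At (u, v) = (pi/3, -pi/5): H = -1/2.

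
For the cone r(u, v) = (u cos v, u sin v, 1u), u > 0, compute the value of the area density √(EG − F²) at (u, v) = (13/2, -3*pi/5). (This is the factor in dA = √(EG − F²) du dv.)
√(EG − F²)|_{(13/2, -3*pi/5)} = 13*sqrt(2)/2

E = 2, F = 0, G = u^2, so EG − F² = 2*u^2. Taking the positive square root: √(EG − F²) = sqrt(2)*Abs(u). At (u, v) = (13/2, -3*pi/5): 13*sqrt(2)/2.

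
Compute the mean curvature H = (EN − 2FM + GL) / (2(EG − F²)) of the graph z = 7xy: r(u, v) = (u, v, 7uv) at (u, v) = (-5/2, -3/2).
H = -1029*sqrt(1670)/278890

With E = 49*v^2 + 1, F = 49*u*v, G = 49*u^2 + 1, L = 0, M = 7/sqrt(49*u^2 + 49*v^2 + 1), N = 0, assemble
  H = (EN − 2FM + GL) / (2(EG − F²)) = -343*u*v/(49*u^2 + 49*v^2 + 1)^(3/2).
At (u, v) = (-5/2, -3/2): H = -1029*sqrt(1670)/278890.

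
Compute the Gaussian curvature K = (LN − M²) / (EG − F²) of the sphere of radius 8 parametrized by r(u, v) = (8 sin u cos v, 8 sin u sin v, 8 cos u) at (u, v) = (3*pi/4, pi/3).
K = 1/64

Coefficients of the first fundamental form: E = 64, F = 0, G = 64*sin(u)^2.
Coefficients of the second fundamental form: L = -8*sin(u)/Abs(sin(u)), M = 0, N = -8*sin(u)^3/Abs(sin(u)).
Assemble K = (LN − M²)/(EG − F²) = 1/64. At (u, v) = (3*pi/4, pi/3): K = 1/64.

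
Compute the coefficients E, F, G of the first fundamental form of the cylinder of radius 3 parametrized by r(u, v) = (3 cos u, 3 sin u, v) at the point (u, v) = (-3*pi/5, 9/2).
E = 9;  F = 0;  G = 1

Partials: r_u = (-3*sin(u), 3*cos(u), 0), r_v = (0, 0, 1). As functions of (u, v):
  E = r_u · r_u = 9,
  F = r_u · r_v = 0,
  G = r_v · r_v = 1.
Evaluating at (u, v) = (-3*pi/5, 9/2): E = 9, F = 0, G = 1.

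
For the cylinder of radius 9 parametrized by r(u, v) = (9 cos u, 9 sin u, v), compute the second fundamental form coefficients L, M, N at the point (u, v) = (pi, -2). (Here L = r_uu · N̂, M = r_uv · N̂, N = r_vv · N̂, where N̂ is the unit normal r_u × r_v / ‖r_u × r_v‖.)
L = -9;  M = 0;  N = 0

Compute the unit normal N̂(u, v) = (cos(u), sin(u), 0), and the second partials r_uu, r_uv, r_vv. Take dot products:
  L(u, v) = r_uu · N̂ = -9,
  M(u, v) = r_uv · N̂ = 0,
  N(u, v) = r_vv · N̂ = 0.
Evaluating at (u, v) = (pi, -2):
  L = -9, M = 0, N = 0.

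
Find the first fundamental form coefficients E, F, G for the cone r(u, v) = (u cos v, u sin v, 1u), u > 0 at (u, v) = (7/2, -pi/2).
E = 2;  F = 0;  G = 49/4

Partials: r_u = (cos(v), sin(v), 1), r_v = (-u*sin(v), u*cos(v), 0). As functions of (u, v):
  E = r_u · r_u = 2,
  F = r_u · r_v = 0,
  G = r_v · r_v = u^2.
Evaluating at (u, v) = (7/2, -pi/2): E = 2, F = 0, G = 49/4.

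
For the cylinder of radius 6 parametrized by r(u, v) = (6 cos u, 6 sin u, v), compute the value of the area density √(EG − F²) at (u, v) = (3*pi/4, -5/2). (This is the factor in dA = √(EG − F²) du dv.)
√(EG − F²)|_{(3*pi/4, -5/2)} = 6

E = 36, F = 0, G = 1, so EG − F² = 36. Taking the positive square root: √(EG − F²) = 6. At (u, v) = (3*pi/4, -5/2): 6.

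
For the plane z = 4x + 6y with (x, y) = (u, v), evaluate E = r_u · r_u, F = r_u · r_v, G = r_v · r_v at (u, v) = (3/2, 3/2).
E = 17;  F = 24;  G = 37

Partials: r_u = (1, 0, 4), r_v = (0, 1, 6). As functions of (u, v):
  E = r_u · r_u = 17,
  F = r_u · r_v = 24,
  G = r_v · r_v = 37.
Evaluating at (u, v) = (3/2, 3/2): E = 17, F = 24, G = 37.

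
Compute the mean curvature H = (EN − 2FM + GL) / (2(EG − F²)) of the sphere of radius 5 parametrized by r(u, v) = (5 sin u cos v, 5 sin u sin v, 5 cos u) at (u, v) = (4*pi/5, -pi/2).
H = -1/5

With E = 25, F = 0, G = 25*sin(u)^2, L = -5*sin(u)/Abs(sin(u)), M = 0, N = -5*sin(u)^3/Abs(sin(u)), assemble
  H = (EN − 2FM + GL) / (2(EG − F²)) = -sin(u)/(5*Abs(sin(u))).
At (u, v) = (4*pi/5, -pi/2): H = -1/5.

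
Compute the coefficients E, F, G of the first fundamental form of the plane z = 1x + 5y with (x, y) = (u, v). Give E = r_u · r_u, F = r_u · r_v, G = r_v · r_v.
E = 2;  F = 5;  G = 26

Compute partials: r_u = (1, 0, 1), r_v = (0, 1, 5). Then
  E = r_u · r_u = 2,
  F = r_u · r_v = 5,
  G = r_v · r_v = 26.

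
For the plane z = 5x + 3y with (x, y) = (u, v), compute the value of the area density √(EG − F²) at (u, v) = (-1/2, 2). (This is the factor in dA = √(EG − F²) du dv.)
√(EG − F²)|_{(-1/2, 2)} = sqrt(35)

E = 26, F = 15, G = 10, so EG − F² = 35. Taking the positive square root: √(EG − F²) = sqrt(35). At (u, v) = (-1/2, 2): sqrt(35).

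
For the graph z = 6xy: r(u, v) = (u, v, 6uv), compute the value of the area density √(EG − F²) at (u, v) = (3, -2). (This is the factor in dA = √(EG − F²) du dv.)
√(EG − F²)|_{(3, -2)} = sqrt(469)

E = 36*v^2 + 1, F = 36*u*v, G = 36*u^2 + 1, so EG − F² = 36*u^2 + 36*v^2 + 1. Taking the positive square root: √(EG − F²) = sqrt(36*u^2 + 36*v^2 + 1). At (u, v) = (3, -2): sqrt(469).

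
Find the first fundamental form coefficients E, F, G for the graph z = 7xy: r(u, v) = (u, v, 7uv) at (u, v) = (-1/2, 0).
E = 1;  F = 0;  G = 53/4

Partials: r_u = (1, 0, 7*v), r_v = (0, 1, 7*u). As functions of (u, v):
  E = r_u · r_u = 49*v^2 + 1,
  F = r_u · r_v = 49*u*v,
  G = r_v · r_v = 49*u^2 + 1.
Evaluating at (u, v) = (-1/2, 0): E = 1, F = 0, G = 53/4.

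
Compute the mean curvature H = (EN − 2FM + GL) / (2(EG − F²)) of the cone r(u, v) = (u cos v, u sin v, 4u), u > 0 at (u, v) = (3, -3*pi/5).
H = 2*sqrt(17)/51

With E = 17, F = 0, G = u^2, L = 0, M = 0, N = 4*sqrt(17)*u^2/(17*Abs(u)), assemble
  H = (EN − 2FM + GL) / (2(EG − F²)) = 2*sqrt(17)/(17*Abs(u)).
At (u, v) = (3, -3*pi/5): H = 2*sqrt(17)/51.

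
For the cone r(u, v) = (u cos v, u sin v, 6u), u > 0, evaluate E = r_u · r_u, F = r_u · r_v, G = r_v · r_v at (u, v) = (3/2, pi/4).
E = 37;  F = 0;  G = 9/4

Partials: r_u = (cos(v), sin(v), 6), r_v = (-u*sin(v), u*cos(v), 0). As functions of (u, v):
  E = r_u · r_u = 37,
  F = r_u · r_v = 0,
  G = r_v · r_v = u^2.
Evaluating at (u, v) = (3/2, pi/4): E = 37, F = 0, G = 9/4.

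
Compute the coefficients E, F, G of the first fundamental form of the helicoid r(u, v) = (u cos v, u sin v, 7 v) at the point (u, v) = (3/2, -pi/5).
E = 1;  F = 0;  G = 205/4

Partials: r_u = (cos(v), sin(v), 0), r_v = (-u*sin(v), u*cos(v), 7). As functions of (u, v):
  E = r_u · r_u = 1,
  F = r_u · r_v = 0,
  G = r_v · r_v = u^2 + 49.
Evaluating at (u, v) = (3/2, -pi/5): E = 1, F = 0, G = 205/4.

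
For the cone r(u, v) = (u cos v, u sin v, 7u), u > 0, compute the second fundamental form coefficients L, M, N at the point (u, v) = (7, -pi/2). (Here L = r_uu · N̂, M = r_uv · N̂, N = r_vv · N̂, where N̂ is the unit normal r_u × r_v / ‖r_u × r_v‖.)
L = 0;  M = 0;  N = 49*sqrt(2)/10

Compute the unit normal N̂(u, v) = (-7*sqrt(2)*u*cos(v)/(10*Abs(u)), -7*sqrt(2)*u*sin(v)/(10*Abs(u)), sqrt(2)*u/(10*Abs(u))), and the second partials r_uu, r_uv, r_vv. Take dot products:
  L(u, v) = r_uu · N̂ = 0,
  M(u, v) = r_uv · N̂ = 0,
  N(u, v) = r_vv · N̂ = 7*sqrt(2)*u^2/(10*Abs(u)).
Evaluating at (u, v) = (7, -pi/2):
  L = 0, M = 0, N = 49*sqrt(2)/10.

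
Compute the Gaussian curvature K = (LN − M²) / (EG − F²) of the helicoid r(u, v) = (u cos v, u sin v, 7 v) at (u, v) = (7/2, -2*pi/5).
K = -16/1225

Coefficients of the first fundamental form: E = 1, F = 0, G = u^2 + 49.
Coefficients of the second fundamental form: L = 0, M = -7/sqrt(u^2 + 49), N = 0.
Assemble K = (LN − M²)/(EG − F²) = -49/(u^2 + 49)^2. At (u, v) = (7/2, -2*pi/5): K = -16/1225.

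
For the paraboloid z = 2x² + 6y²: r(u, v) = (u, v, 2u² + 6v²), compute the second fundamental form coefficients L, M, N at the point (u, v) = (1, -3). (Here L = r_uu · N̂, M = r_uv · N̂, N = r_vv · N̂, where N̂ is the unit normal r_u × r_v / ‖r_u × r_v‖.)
L = 4*sqrt(1313)/1313;  M = 0;  N = 12*sqrt(1313)/1313

Compute the unit normal N̂(u, v) = (-4*u/sqrt(16*u^2 + 144*v^2 + 1), -12*v/sqrt(16*u^2 + 144*v^2 + 1), 1/sqrt(16*u^2 + 144*v^2 + 1)), and the second partials r_uu, r_uv, r_vv. Take dot products:
  L(u, v) = r_uu · N̂ = 4/sqrt(16*u^2 + 144*v^2 + 1),
  M(u, v) = r_uv · N̂ = 0,
  N(u, v) = r_vv · N̂ = 12/sqrt(16*u^2 + 144*v^2 + 1).
Evaluating at (u, v) = (1, -3):
  L = 4*sqrt(1313)/1313, M = 0, N = 12*sqrt(1313)/1313.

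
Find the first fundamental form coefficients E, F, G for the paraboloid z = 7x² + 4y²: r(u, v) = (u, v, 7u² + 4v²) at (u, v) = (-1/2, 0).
E = 50;  F = 0;  G = 1

Partials: r_u = (1, 0, 14*u), r_v = (0, 1, 8*v). As functions of (u, v):
  E = r_u · r_u = 196*u^2 + 1,
  F = r_u · r_v = 112*u*v,
  G = r_v · r_v = 64*v^2 + 1.
Evaluating at (u, v) = (-1/2, 0): E = 50, F = 0, G = 1.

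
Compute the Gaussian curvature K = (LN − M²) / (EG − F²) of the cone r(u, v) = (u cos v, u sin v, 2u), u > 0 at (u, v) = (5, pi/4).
K = 0

Coefficients of the first fundamental form: E = 5, F = 0, G = u^2.
Coefficients of the second fundamental form: L = 0, M = 0, N = 2*sqrt(5)*u^2/(5*Abs(u)).
Assemble K = (LN − M²)/(EG − F²) = 0. At (u, v) = (5, pi/4): K = 0.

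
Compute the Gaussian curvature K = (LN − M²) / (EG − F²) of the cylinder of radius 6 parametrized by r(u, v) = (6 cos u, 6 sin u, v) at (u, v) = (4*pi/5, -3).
K = 0

Coefficients of the first fundamental form: E = 36, F = 0, G = 1.
Coefficients of the second fundamental form: L = -6, M = 0, N = 0.
Assemble K = (LN − M²)/(EG − F²) = 0. At (u, v) = (4*pi/5, -3): K = 0.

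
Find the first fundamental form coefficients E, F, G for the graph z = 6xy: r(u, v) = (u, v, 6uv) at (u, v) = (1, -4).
E = 577;  F = -144;  G = 37

Partials: r_u = (1, 0, 6*v), r_v = (0, 1, 6*u). As functions of (u, v):
  E = r_u · r_u = 36*v^2 + 1,
  F = r_u · r_v = 36*u*v,
  G = r_v · r_v = 36*u^2 + 1.
Evaluating at (u, v) = (1, -4): E = 577, F = -144, G = 37.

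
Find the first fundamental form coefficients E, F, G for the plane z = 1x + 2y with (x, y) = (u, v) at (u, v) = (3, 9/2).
E = 2;  F = 2;  G = 5

Partials: r_u = (1, 0, 1), r_v = (0, 1, 2). As functions of (u, v):
  E = r_u · r_u = 2,
  F = r_u · r_v = 2,
  G = r_v · r_v = 5.
Evaluating at (u, v) = (3, 9/2): E = 2, F = 2, G = 5.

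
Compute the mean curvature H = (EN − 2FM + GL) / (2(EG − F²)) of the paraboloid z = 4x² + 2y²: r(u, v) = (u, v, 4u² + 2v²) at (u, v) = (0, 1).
H = 70*sqrt(17)/289

With E = 64*u^2 + 1, F = 32*u*v, G = 16*v^2 + 1, L = 8/sqrt(64*u^2 + 16*v^2 + 1), M = 0, N = 4/sqrt(64*u^2 + 16*v^2 + 1), assemble
  H = (EN − 2FM + GL) / (2(EG − F²)) = 2*(64*u^2 + 32*v^2 + 3)/(64*u^2 + 16*v^2 + 1)^(3/2).
At (u, v) = (0, 1): H = 70*sqrt(17)/289.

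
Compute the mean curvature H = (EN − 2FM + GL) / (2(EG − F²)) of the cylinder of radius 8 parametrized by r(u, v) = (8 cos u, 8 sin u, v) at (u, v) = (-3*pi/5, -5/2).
H = -1/16

With E = 64, F = 0, G = 1, L = -8, M = 0, N = 0, assemble
  H = (EN − 2FM + GL) / (2(EG − F²)) = -1/16.
At (u, v) = (-3*pi/5, -5/2): H = -1/16.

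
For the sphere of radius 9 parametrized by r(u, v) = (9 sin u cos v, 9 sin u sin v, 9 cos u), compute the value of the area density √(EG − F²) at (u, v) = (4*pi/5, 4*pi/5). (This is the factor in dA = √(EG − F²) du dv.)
√(EG − F²)|_{(4*pi/5, 4*pi/5)} = 81*sqrt(10 - 2*sqrt(5))/4

E = 81, F = 0, G = 81*sin(u)^2, so EG − F² = 6561*sin(u)^2. Taking the positive square root: √(EG − F²) = 81*Abs(sin(u)). At (u, v) = (4*pi/5, 4*pi/5): 81*sqrt(10 - 2*sqrt(5))/4.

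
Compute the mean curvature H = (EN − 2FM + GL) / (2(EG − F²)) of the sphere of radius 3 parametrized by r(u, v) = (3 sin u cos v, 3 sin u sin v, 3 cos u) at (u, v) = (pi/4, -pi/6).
H = -1/3

With E = 9, F = 0, G = 9*sin(u)^2, L = -3*sin(u)/Abs(sin(u)), M = 0, N = -3*sin(u)^3/Abs(sin(u)), assemble
  H = (EN − 2FM + GL) / (2(EG − F²)) = -sin(u)/(3*Abs(sin(u))).
At (u, v) = (pi/4, -pi/6): H = -1/3.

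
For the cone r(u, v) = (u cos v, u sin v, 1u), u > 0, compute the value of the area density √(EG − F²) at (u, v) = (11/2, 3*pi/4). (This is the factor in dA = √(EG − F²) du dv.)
√(EG − F²)|_{(11/2, 3*pi/4)} = 11*sqrt(2)/2

E = 2, F = 0, G = u^2, so EG − F² = 2*u^2. Taking the positive square root: √(EG − F²) = sqrt(2)*Abs(u). At (u, v) = (11/2, 3*pi/4): 11*sqrt(2)/2.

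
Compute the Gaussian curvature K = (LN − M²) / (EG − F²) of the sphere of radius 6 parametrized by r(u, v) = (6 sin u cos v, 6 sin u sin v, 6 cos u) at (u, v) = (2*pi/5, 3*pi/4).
K = 1/36

Coefficients of the first fundamental form: E = 36, F = 0, G = 36*sin(u)^2.
Coefficients of the second fundamental form: L = -6*sin(u)/Abs(sin(u)), M = 0, N = -6*sin(u)^3/Abs(sin(u)).
Assemble K = (LN − M²)/(EG − F²) = 1/36. At (u, v) = (2*pi/5, 3*pi/4): K = 1/36.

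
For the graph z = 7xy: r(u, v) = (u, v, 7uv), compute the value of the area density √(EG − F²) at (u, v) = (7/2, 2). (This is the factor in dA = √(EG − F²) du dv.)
√(EG − F²)|_{(7/2, 2)} = sqrt(3189)/2

E = 49*v^2 + 1, F = 49*u*v, G = 49*u^2 + 1, so EG − F² = 49*u^2 + 49*v^2 + 1. Taking the positive square root: √(EG − F²) = sqrt(49*u^2 + 49*v^2 + 1). At (u, v) = (7/2, 2): sqrt(3189)/2.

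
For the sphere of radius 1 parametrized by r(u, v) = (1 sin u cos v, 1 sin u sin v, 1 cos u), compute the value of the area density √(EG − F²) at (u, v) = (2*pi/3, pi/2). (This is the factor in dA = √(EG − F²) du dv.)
√(EG − F²)|_{(2*pi/3, pi/2)} = sqrt(3)/2

E = 1, F = 0, G = sin(u)^2, so EG − F² = sin(u)^2. Taking the positive square root: √(EG − F²) = Abs(sin(u)). At (u, v) = (2*pi/3, pi/2): sqrt(3)/2.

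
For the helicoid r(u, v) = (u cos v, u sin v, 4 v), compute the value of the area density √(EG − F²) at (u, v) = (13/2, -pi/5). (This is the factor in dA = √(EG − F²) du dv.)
√(EG − F²)|_{(13/2, -pi/5)} = sqrt(233)/2

E = 1, F = 0, G = u^2 + 16, so EG − F² = u^2 + 16. Taking the positive square root: √(EG − F²) = sqrt(u^2 + 16). At (u, v) = (13/2, -pi/5): sqrt(233)/2.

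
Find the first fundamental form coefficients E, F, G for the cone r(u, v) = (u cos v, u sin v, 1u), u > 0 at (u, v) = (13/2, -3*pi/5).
E = 2;  F = 0;  G = 169/4

Partials: r_u = (cos(v), sin(v), 1), r_v = (-u*sin(v), u*cos(v), 0). As functions of (u, v):
  E = r_u · r_u = 2,
  F = r_u · r_v = 0,
  G = r_v · r_v = u^2.
Evaluating at (u, v) = (13/2, -3*pi/5): E = 2, F = 0, G = 169/4.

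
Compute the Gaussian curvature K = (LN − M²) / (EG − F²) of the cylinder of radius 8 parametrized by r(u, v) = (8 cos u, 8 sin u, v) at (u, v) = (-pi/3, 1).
K = 0

Coefficients of the first fundamental form: E = 64, F = 0, G = 1.
Coefficients of the second fundamental form: L = -8, M = 0, N = 0.
Assemble K = (LN − M²)/(EG − F²) = 0. At (u, v) = (-pi/3, 1): K = 0.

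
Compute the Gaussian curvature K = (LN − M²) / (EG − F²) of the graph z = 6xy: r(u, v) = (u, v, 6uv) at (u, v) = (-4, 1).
K = -36/375769

Coefficients of the first fundamental form: E = 36*v^2 + 1, F = 36*u*v, G = 36*u^2 + 1.
Coefficients of the second fundamental form: L = 0, M = 6/sqrt(36*u^2 + 36*v^2 + 1), N = 0.
Assemble K = (LN − M²)/(EG − F²) = -36/(1296*u^4 + 2592*u^2*v^2 + 72*u^2 + 1296*v^4 + 72*v^2 + 1). At (u, v) = (-4, 1): K = -36/375769.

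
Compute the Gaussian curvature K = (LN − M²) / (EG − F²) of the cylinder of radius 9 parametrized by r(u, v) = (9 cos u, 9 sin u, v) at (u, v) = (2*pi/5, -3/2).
K = 0

Coefficients of the first fundamental form: E = 81, F = 0, G = 1.
Coefficients of the second fundamental form: L = -9, M = 0, N = 0.
Assemble K = (LN − M²)/(EG − F²) = 0. At (u, v) = (2*pi/5, -3/2): K = 0.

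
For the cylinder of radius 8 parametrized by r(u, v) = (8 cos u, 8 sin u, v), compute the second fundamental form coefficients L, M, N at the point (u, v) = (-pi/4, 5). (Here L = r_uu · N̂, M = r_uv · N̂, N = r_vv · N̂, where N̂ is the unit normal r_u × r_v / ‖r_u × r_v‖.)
L = -8;  M = 0;  N = 0

Compute the unit normal N̂(u, v) = (cos(u), sin(u), 0), and the second partials r_uu, r_uv, r_vv. Take dot products:
  L(u, v) = r_uu · N̂ = -8,
  M(u, v) = r_uv · N̂ = 0,
  N(u, v) = r_vv · N̂ = 0.
Evaluating at (u, v) = (-pi/4, 5):
  L = -8, M = 0, N = 0.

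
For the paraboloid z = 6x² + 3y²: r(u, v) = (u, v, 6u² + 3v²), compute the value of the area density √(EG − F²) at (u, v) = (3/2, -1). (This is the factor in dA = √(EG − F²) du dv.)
√(EG − F²)|_{(3/2, -1)} = 19

E = 144*u^2 + 1, F = 72*u*v, G = 36*v^2 + 1, so EG − F² = 144*u^2 + 36*v^2 + 1. Taking the positive square root: √(EG − F²) = sqrt(144*u^2 + 36*v^2 + 1). At (u, v) = (3/2, -1): 19.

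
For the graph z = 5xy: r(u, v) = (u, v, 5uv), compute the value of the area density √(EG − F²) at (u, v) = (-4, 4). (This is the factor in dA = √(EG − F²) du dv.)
√(EG − F²)|_{(-4, 4)} = 3*sqrt(89)

E = 25*v^2 + 1, F = 25*u*v, G = 25*u^2 + 1, so EG − F² = 25*u^2 + 25*v^2 + 1. Taking the positive square root: √(EG − F²) = sqrt(25*u^2 + 25*v^2 + 1). At (u, v) = (-4, 4): 3*sqrt(89).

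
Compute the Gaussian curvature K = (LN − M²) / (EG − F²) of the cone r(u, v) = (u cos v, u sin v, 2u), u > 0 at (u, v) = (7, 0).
K = 0

Coefficients of the first fundamental form: E = 5, F = 0, G = u^2.
Coefficients of the second fundamental form: L = 0, M = 0, N = 2*sqrt(5)*u^2/(5*Abs(u)).
Assemble K = (LN − M²)/(EG − F²) = 0. At (u, v) = (7, 0): K = 0.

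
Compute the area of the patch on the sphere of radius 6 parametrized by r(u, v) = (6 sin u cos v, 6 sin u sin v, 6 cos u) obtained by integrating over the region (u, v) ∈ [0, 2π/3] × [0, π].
Area = 54*pi

Area = ∫∫ √(EG − F²) du dv with √(EG − F²) = 36*Abs(sin(u)). Integrating over [0, 2π/3] × [0, π] gives 54*pi.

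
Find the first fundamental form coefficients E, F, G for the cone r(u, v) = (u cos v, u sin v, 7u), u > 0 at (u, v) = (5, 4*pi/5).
E = 50;  F = 0;  G = 25

Partials: r_u = (cos(v), sin(v), 7), r_v = (-u*sin(v), u*cos(v), 0). As functions of (u, v):
  E = r_u · r_u = 50,
  F = r_u · r_v = 0,
  G = r_v · r_v = u^2.
Evaluating at (u, v) = (5, 4*pi/5): E = 50, F = 0, G = 25.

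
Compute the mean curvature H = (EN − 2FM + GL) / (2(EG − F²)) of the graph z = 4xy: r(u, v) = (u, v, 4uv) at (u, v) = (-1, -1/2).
H = -32*sqrt(21)/441

With E = 16*v^2 + 1, F = 16*u*v, G = 16*u^2 + 1, L = 0, M = 4/sqrt(16*u^2 + 16*v^2 + 1), N = 0, assemble
  H = (EN − 2FM + GL) / (2(EG − F²)) = -64*u*v/(16*u^2 + 16*v^2 + 1)^(3/2).
At (u, v) = (-1, -1/2): H = -32*sqrt(21)/441.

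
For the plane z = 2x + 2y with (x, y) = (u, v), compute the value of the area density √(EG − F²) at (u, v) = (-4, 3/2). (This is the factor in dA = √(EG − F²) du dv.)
√(EG − F²)|_{(-4, 3/2)} = 3

E = 5, F = 4, G = 5, so EG − F² = 9. Taking the positive square root: √(EG − F²) = 3. At (u, v) = (-4, 3/2): 3.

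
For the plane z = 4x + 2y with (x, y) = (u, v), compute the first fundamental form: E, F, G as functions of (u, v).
E = 17;  F = 8;  G = 5

Compute partials: r_u = (1, 0, 4), r_v = (0, 1, 2). Then
  E = r_u · r_u = 17,
  F = r_u · r_v = 8,
  G = r_v · r_v = 5.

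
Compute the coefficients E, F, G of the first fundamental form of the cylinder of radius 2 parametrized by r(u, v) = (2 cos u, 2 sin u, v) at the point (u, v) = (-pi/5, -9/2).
E = 4;  F = 0;  G = 1

Partials: r_u = (-2*sin(u), 2*cos(u), 0), r_v = (0, 0, 1). As functions of (u, v):
  E = r_u · r_u = 4,
  F = r_u · r_v = 0,
  G = r_v · r_v = 1.
Evaluating at (u, v) = (-pi/5, -9/2): E = 4, F = 0, G = 1.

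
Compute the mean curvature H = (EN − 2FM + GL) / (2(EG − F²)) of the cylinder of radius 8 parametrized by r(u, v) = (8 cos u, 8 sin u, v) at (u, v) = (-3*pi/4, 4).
H = -1/16

With E = 64, F = 0, G = 1, L = -8, M = 0, N = 0, assemble
  H = (EN − 2FM + GL) / (2(EG − F²)) = -1/16.
At (u, v) = (-3*pi/4, 4): H = -1/16.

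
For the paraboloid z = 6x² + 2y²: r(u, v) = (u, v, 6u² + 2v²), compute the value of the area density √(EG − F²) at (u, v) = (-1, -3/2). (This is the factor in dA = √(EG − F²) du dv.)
√(EG − F²)|_{(-1, -3/2)} = sqrt(181)

E = 144*u^2 + 1, F = 48*u*v, G = 16*v^2 + 1, so EG − F² = 144*u^2 + 16*v^2 + 1. Taking the positive square root: √(EG − F²) = sqrt(144*u^2 + 16*v^2 + 1). At (u, v) = (-1, -3/2): sqrt(181).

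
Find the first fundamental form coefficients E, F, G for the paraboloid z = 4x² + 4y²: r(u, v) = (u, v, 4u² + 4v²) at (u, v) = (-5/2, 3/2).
E = 401;  F = -240;  G = 145

Partials: r_u = (1, 0, 8*u), r_v = (0, 1, 8*v). As functions of (u, v):
  E = r_u · r_u = 64*u^2 + 1,
  F = r_u · r_v = 64*u*v,
  G = r_v · r_v = 64*v^2 + 1.
Evaluating at (u, v) = (-5/2, 3/2): E = 401, F = -240, G = 145.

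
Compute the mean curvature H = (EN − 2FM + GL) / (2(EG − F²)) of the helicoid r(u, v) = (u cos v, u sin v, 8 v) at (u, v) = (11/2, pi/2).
H = 0

With E = 1, F = 0, G = u^2 + 64, L = 0, M = -8/sqrt(u^2 + 64), N = 0, assemble
  H = (EN − 2FM + GL) / (2(EG − F²)) = 0.
At (u, v) = (11/2, pi/2): H = 0.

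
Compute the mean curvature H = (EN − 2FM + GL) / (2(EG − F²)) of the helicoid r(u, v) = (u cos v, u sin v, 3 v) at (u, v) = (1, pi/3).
H = 0

With E = 1, F = 0, G = u^2 + 9, L = 0, M = -3/sqrt(u^2 + 9), N = 0, assemble
  H = (EN − 2FM + GL) / (2(EG − F²)) = 0.
At (u, v) = (1, pi/3): H = 0.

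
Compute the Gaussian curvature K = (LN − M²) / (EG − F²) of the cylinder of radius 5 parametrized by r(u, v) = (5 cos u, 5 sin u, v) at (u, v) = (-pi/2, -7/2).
K = 0

Coefficients of the first fundamental form: E = 25, F = 0, G = 1.
Coefficients of the second fundamental form: L = -5, M = 0, N = 0.
Assemble K = (LN − M²)/(EG − F²) = 0. At (u, v) = (-pi/2, -7/2): K = 0.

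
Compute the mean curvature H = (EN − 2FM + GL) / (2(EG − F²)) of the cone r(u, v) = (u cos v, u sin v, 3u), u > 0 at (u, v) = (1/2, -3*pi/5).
H = 3*sqrt(10)/10

With E = 10, F = 0, G = u^2, L = 0, M = 0, N = 3*sqrt(10)*u^2/(10*Abs(u)), assemble
  H = (EN − 2FM + GL) / (2(EG − F²)) = 3*sqrt(10)/(20*Abs(u)).
At (u, v) = (1/2, -3*pi/5): H = 3*sqrt(10)/10.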